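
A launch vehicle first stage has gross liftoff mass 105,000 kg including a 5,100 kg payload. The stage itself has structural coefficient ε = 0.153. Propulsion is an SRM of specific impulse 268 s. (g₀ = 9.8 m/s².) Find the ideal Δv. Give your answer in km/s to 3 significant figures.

Stage wet mass = m₀ − payload = 105,000 − 5,100 = 99,900 kg.
Stage dry mass = ε × stage wet mass = 0.153 × 99,900 = 15,284.7 kg.
Burnout mass m_f = stage dry + payload = 15,284.7 + 5,100 = 20,384.7 kg.
v_e = Isp · g₀ = 268 × 9.8 = 2626.4 m/s.
Using Δv = v_e ln(m₀/m_f): Δv = v_e · ln(105,000/20,384.7) = 2626.4 × ln(5.151) = 2626.4 × 1.6392 ≈ 4305 m/s.

Δv ≈ 4.31 km/s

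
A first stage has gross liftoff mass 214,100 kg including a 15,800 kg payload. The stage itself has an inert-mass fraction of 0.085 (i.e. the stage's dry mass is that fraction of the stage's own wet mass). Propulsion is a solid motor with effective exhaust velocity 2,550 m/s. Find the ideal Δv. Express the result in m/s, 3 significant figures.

Stage wet mass = m₀ − payload = 214,100 − 15,800 = 198,300 kg.
Stage dry mass = ε × stage wet mass = 0.085 × 198,300 = 16,855.5 kg.
Burnout mass m_f = stage dry + payload = 16,855.5 + 15,800 = 32,655.5 kg.
Rocket equation: Δv = v_e · ln(214,100/32,655.5) = 2550.0 × ln(6.556) = 2550.0 × 1.8804 ≈ 4795 m/s.

Δv ≈ 4800 m/s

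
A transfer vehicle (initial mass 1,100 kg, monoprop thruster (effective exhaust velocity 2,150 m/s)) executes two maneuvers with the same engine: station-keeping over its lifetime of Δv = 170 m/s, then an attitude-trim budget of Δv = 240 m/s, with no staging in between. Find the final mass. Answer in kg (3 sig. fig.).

final mass ≈ 909 kg

After the first burn: m = 1100 × exp(−170/2150.0) = 1100 × 0.92398 = 1,016.38 kg.
After the second burn: m = 1,016.38 × exp(−240/2150.0) = 1,016.38 × 0.89438 = 909.03 kg.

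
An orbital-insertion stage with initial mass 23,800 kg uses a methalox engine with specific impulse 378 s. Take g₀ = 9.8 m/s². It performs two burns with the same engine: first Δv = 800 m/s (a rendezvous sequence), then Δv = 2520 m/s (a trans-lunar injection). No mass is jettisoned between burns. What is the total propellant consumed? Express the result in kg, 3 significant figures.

v_e = Isp · g₀ = 378 × 9.8 = 3704.4 m/s.
After the first burn: m = 23800 × exp(−800/3704.4) = 23800 × 0.80577 = 19,177.3 kg.
After the second burn: m = 19,177.3 × exp(−2520/3704.4) = 19,177.3 × 0.50648 = 9,712.92 kg.
Total propellant = m₀ − m_final = 23800 − 9,712.92 = 14,087.08 kg.

total propellant consumed ≈ 14100 kg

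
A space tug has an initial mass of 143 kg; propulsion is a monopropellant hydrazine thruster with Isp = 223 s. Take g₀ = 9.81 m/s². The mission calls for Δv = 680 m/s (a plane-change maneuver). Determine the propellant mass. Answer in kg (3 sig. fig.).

propellant mass ≈ 38.2 kg

v_e = Isp · g₀ = 223 × 9.81 = 2187.6 m/s.
By the Tsiolkovsky rocket equation, m₀/m_f = exp(Δv / v_e) = exp(680 / 2187.6) = exp(0.3108) = 1.3646.
m_f = 143 / 1.3646 = 104.793 kg, so propellant = m₀ − m_f = 143 − 104.793 = 38.207 kg.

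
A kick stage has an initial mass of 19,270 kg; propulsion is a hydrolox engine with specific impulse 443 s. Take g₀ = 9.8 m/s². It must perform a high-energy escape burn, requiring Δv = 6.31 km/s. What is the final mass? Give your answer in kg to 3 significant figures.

v_e = Isp · g₀ = 443 × 9.8 = 4341.4 m/s.
m₀/m_f = exp(Δv / v_e) = exp(6310 / 4341.4) = exp(1.4534) = 4.2778.
m_f = m₀ / 4.2778 = 19,270 / 4.2778 = 4,504.65 kg.

final mass ≈ 4500 kg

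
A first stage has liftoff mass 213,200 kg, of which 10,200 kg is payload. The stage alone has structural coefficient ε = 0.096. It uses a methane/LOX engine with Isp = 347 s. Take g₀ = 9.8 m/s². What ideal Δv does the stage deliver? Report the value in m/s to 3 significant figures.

Stage wet mass = m₀ − payload = 213,200 − 10,200 = 203,000 kg.
Stage dry mass = ε × stage wet mass = 0.096 × 203,000 = 19,488 kg.
Burnout mass m_f = stage dry + payload = 19,488 + 10,200 = 29,688 kg.
v_e = Isp · g₀ = 347 × 9.8 = 3400.6 m/s.
Using Δv = v_e ln(m₀/m_f): Δv = v_e · ln(213,200/29,688) = 3400.6 × ln(7.181) = 3400.6 × 1.9715 ≈ 6704 m/s.

Δv ≈ 6700 m/s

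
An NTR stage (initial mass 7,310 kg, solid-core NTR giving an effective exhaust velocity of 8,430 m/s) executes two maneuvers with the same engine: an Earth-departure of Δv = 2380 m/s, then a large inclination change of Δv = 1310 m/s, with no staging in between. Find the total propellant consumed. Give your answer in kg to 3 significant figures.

After the first burn: m = 7310 × exp(−2380/8430.0) = 7310 × 0.75403 = 5,511.96 kg.
After the second burn: m = 5,511.96 × exp(−1310/8430.0) = 5,511.96 × 0.85607 = 4,718.62 kg.
Total propellant = m₀ − m_final = 7310 − 4,718.62 = 2,591.38 kg.

total propellant consumed ≈ 2590 kg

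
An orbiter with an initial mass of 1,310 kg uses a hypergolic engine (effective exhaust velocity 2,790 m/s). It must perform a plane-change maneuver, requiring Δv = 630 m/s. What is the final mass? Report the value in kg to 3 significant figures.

By the Tsiolkovsky rocket equation, m₀/m_f = exp(Δv / v_e) = exp(630 / 2790.0) = exp(0.2258) = 1.2533.
m_f = m₀ / 1.2533 = 1,310 / 1.2533 = 1,045.24 kg.

final mass ≈ 1050 kg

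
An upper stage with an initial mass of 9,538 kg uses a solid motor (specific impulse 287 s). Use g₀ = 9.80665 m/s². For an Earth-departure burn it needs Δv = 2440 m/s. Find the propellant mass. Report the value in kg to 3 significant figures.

v_e = Isp · g₀ = 287 × 9.80665 = 2814.5 m/s.
Using Δv = v_e ln(m₀/m_f): m₀/m_f = exp(Δv / v_e) = exp(2440 / 2814.5) = exp(0.8669) = 2.3796.
m_f = 9,538 / 2.3796 = 4,008.24 kg, so propellant = m₀ − m_f = 9,538 − 4,008.24 = 5,529.76 kg.

propellant mass ≈ 5530 kg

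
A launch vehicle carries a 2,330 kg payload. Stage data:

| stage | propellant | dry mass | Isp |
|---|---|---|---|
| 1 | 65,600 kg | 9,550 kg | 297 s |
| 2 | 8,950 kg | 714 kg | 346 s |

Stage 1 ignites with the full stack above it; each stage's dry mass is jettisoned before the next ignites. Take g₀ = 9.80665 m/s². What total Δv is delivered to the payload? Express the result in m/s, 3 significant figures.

Ignition mass of stage 1 = 65,600+9,550 + 8,950+714 + 2,330 = 87,144 kg.
Stage 1: m₀ = 87,144 kg, m_f = 87,144 − 65,600 = 21,544 kg; Δv = 297×9.80665×ln(4.045) = 2912.6×1.3975 ≈ 4070 m/s.
Stage 2: m₀ = 11,994 kg, m_f = 11,994 − 8,950 = 3,044 kg; Δv = 346×9.80665×ln(3.94) = 3393.1×1.3712 ≈ 4653 m/s.
Total Δv = 4070 + 4653 = 8723 m/s.

Δv ≈ 8720 m/s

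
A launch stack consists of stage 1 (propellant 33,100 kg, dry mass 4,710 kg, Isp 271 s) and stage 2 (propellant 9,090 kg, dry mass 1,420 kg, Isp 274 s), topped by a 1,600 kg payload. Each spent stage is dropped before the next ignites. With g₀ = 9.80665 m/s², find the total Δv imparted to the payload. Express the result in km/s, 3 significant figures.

Ignition mass of stage 1 = 33,100+4,710 + 9,090+1,420 + 1,600 = 49,920 kg.
Stage 1: m₀ = 49,920 kg, m_f = 49,920 − 33,100 = 16,820 kg; Δv = 271×9.80665×ln(2.968) = 2657.6×1.0879 ≈ 2891 m/s.
Stage 2: m₀ = 12,110 kg, m_f = 12,110 − 9,090 = 3,020 kg; Δv = 274×9.80665×ln(4.01) = 2687.0×1.3888 ≈ 3732 m/s.
Total Δv = 2891 + 3732 = 6623 m/s.

Δv ≈ 6.62 km/s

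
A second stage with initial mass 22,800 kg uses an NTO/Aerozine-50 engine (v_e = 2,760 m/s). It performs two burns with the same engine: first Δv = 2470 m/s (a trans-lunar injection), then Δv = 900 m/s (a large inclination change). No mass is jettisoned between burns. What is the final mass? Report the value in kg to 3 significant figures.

After the first burn: m = 22800 × exp(−2470/2760.0) = 22800 × 0.40864 = 9,316.99 kg.
After the second burn: m = 9,316.99 × exp(−900/2760.0) = 9,316.99 × 0.72174 = 6,724.44 kg.

final mass ≈ 6720 kg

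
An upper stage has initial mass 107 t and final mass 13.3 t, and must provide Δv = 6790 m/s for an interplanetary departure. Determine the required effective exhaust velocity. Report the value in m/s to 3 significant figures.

v_e ≈ 3260 m/s

ln(m₀/m_f) = ln(107000/13300) = ln(8.045) = 2.0851.
By the Tsiolkovsky rocket equation, v_e = Δv / ln(m₀/m_f) = 6790 / 2.0851 = 3256.5 m/s.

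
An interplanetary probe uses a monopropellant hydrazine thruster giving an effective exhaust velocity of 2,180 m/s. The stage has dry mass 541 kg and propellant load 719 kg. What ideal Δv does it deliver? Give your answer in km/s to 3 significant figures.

m₀ = m_dry + m_prop = 541 + 719 = 1,260 kg.
Δv = v_e · ln(m₀/m_f) = 2180.0 × ln(2.329) = 2180.0 × 0.8454 ≈ 1843.1 m/s.

Δv ≈ 1.84 km/s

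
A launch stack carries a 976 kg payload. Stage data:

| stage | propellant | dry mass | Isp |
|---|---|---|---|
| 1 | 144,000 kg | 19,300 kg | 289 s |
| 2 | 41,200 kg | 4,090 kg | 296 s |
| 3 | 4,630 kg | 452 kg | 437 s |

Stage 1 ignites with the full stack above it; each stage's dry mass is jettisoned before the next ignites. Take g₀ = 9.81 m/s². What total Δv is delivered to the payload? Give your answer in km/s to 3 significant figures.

Δv ≈ 14.1 km/s

Ignition mass of stage 1 = 144,000+19,300 + 41,200+4,090 + 4,630+452 + 976 = 214,648 kg.
Stage 1: m₀ = 214,648 kg, m_f = 214,648 − 144,000 = 70,648 kg; Δv = 289×9.81×ln(3.038) = 2835.1×1.1113 ≈ 3151 m/s.
Stage 2: m₀ = 51,348 kg, m_f = 51,348 − 41,200 = 10,148 kg; Δv = 296×9.81×ln(5.06) = 2903.8×1.6213 ≈ 4708 m/s.
Stage 3: m₀ = 6,058 kg, m_f = 6,058 − 4,630 = 1,428 kg; Δv = 437×9.81×ln(4.242) = 4287.0×1.4451 ≈ 6195 m/s.
Total Δv = 3151 + 4708 + 6195 = 14054 m/s.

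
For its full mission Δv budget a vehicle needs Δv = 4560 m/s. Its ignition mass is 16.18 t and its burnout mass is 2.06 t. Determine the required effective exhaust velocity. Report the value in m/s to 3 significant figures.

ln(m₀/m_f) = ln(16180/2060) = ln(7.854) = 2.0611.
From the ideal rocket equation, v_e = Δv / ln(m₀/m_f) = 4560 / 2.0611 = 2212.4 m/s.

v_e ≈ 2210 m/s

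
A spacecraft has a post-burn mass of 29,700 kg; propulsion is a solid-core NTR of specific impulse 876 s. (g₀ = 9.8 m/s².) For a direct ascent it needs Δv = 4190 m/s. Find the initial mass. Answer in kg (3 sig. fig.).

initial mass ≈ 48400 kg

v_e = Isp · g₀ = 876 × 9.8 = 8584.8 m/s.
Using Δv = v_e ln(m₀/m_f): m₀/m_f = exp(Δv / v_e) = exp(4190 / 8584.8) = exp(0.4881) = 1.6292.
m₀ = m_f × 1.6292 = 29,700 × 1.6292 = 48,387.2 kg.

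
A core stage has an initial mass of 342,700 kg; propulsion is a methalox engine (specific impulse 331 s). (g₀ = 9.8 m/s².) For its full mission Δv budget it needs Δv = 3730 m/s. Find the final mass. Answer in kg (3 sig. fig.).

v_e = Isp · g₀ = 331 × 9.8 = 3243.8 m/s.
Rocket equation: m₀/m_f = exp(Δv / v_e) = exp(3730 / 3243.8) = exp(1.1499) = 3.1578.
m_f = m₀ / 3.1578 = 342,700 / 3.1578 = 108,525 kg.

final mass ≈ 109000 kg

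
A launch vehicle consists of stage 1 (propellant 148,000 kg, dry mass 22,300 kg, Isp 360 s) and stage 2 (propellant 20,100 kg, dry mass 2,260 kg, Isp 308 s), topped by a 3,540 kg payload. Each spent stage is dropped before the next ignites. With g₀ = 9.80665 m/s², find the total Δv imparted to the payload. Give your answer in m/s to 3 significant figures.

Δv ≈ 9480 m/s

Ignition mass of stage 1 = 148,000+22,300 + 20,100+2,260 + 3,540 = 196,200 kg.
Stage 1: m₀ = 196,200 kg, m_f = 196,200 − 148,000 = 48,200 kg; Δv = 360×9.80665×ln(4.071) = 3530.4×1.4038 ≈ 4956 m/s.
Stage 2: m₀ = 25,900 kg, m_f = 25,900 − 20,100 = 5,800 kg; Δv = 308×9.80665×ln(4.466) = 3020.4×1.4964 ≈ 4520 m/s.
Total Δv = 4956 + 4520 = 9476 m/s.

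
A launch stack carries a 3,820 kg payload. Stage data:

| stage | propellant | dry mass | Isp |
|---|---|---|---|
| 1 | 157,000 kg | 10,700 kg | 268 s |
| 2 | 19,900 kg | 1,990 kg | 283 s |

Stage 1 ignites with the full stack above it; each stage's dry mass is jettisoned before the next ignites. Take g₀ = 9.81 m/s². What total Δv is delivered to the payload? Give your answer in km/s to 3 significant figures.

Ignition mass of stage 1 = 157,000+10,700 + 19,900+1,990 + 3,820 = 193,410 kg.
Stage 1: m₀ = 193,410 kg, m_f = 193,410 − 157,000 = 36,410 kg; Δv = 268×9.81×ln(5.312) = 2629.1×1.6700 ≈ 4390 m/s.
Stage 2: m₀ = 25,710 kg, m_f = 25,710 − 19,900 = 5,810 kg; Δv = 283×9.81×ln(4.425) = 2776.2×1.4873 ≈ 4129 m/s.
Total Δv = 4390 + 4129 = 8519 m/s.

Δv ≈ 8.52 km/s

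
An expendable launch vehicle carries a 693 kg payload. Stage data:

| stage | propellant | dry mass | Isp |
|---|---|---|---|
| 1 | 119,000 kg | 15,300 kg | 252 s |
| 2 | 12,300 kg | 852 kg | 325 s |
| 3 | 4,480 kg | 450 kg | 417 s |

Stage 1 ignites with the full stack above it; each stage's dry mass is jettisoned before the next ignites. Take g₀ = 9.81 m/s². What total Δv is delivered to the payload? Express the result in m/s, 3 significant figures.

Δv ≈ 13600 m/s

Ignition mass of stage 1 = 119,000+15,300 + 12,300+852 + 4,480+450 + 693 = 153,075 kg.
Stage 1: m₀ = 153,075 kg, m_f = 153,075 − 119,000 = 34,075 kg; Δv = 252×9.81×ln(4.492) = 2472.1×1.5024 ≈ 3714 m/s.
Stage 2: m₀ = 18,775 kg, m_f = 18,775 − 12,300 = 6,475 kg; Δv = 325×9.81×ln(2.9) = 3188.2×1.0646 ≈ 3394 m/s.
Stage 3: m₀ = 5,623 kg, m_f = 5,623 − 4,480 = 1,143 kg; Δv = 417×9.81×ln(4.92) = 4090.8×1.5932 ≈ 6517 m/s.
Total Δv = 3714 + 3394 + 6517 = 13625 m/s.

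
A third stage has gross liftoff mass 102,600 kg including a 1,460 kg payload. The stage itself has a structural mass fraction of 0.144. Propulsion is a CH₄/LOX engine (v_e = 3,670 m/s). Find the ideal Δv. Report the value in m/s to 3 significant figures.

Stage wet mass = m₀ − payload = 102,600 − 1,460 = 101,140 kg.
Stage dry mass = ε × stage wet mass = 0.144 × 101,140 = 14,564.2 kg.
Burnout mass m_f = stage dry + payload = 14,564.2 + 1,460 = 16,024.2 kg.
Δv = v_e · ln(102,600/16,024.2) = 3670.0 × ln(6.403) = 3670.0 × 1.8567 ≈ 6814 m/s.

Δv ≈ 6810 m/s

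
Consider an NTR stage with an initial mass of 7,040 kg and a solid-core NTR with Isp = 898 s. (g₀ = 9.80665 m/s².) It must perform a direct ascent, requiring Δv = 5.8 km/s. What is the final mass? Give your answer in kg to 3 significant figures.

v_e = Isp · g₀ = 898 × 9.80665 = 8806.4 m/s.
Rocket equation: m₀/m_f = exp(Δv / v_e) = exp(5800 / 8806.4) = exp(0.6586) = 1.9321.
m_f = m₀ / 1.9321 = 7,040 / 1.9321 = 3,643.7 kg.

final mass ≈ 3640 kg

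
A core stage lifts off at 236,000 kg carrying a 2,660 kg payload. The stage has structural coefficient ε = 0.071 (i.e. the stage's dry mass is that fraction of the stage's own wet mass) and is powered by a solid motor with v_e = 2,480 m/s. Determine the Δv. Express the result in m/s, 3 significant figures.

Δv ≈ 6220 m/s

Stage wet mass = m₀ − payload = 236,000 − 2,660 = 233,340 kg.
Stage dry mass = ε × stage wet mass = 0.071 × 233,340 = 16,567.1 kg.
Burnout mass m_f = stage dry + payload = 16,567.1 + 2,660 = 19,227.1 kg.
By the Tsiolkovsky rocket equation, Δv = v_e · ln(236,000/19,227.1) = 2480.0 × ln(12.27) = 2480.0 × 2.5075 ≈ 6219 m/s.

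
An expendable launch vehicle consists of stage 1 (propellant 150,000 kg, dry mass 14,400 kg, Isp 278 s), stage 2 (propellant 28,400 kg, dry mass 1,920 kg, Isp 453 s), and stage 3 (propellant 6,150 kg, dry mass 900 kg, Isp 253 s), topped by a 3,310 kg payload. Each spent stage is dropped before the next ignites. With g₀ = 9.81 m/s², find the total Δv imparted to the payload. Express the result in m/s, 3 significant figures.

Δv ≈ 11100 m/s

Ignition mass of stage 1 = 150,000+14,400 + 28,400+1,920 + 6,150+900 + 3,310 = 205,080 kg.
Stage 1: m₀ = 205,080 kg, m_f = 205,080 − 150,000 = 55,080 kg; Δv = 278×9.81×ln(3.723) = 2727.2×1.3146 ≈ 3585 m/s.
Stage 2: m₀ = 40,680 kg, m_f = 40,680 − 28,400 = 12,280 kg; Δv = 453×9.81×ln(3.313) = 4443.9×1.1978 ≈ 5323 m/s.
Stage 3: m₀ = 10,360 kg, m_f = 10,360 − 6,150 = 4,210 kg; Δv = 253×9.81×ln(2.461) = 2481.9×0.9005 ≈ 2235 m/s.
Total Δv = 3585 + 5323 + 2235 = 11143 m/s.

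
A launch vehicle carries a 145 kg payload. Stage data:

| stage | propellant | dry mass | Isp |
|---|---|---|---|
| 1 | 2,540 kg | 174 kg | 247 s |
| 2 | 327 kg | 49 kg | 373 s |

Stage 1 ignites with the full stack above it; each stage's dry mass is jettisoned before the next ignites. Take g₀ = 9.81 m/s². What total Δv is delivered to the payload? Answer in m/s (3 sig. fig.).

Δv ≈ 7340 m/s

Ignition mass of stage 1 = 2,540+174 + 327+49 + 145 = 3,235 kg.
Stage 1: m₀ = 3,235 kg, m_f = 3,235 − 2,540 = 695 kg; Δv = 247×9.81×ln(4.655) = 2423.1×1.5379 ≈ 3726 m/s.
Stage 2: m₀ = 521 kg, m_f = 521 − 327 = 194 kg; Δv = 373×9.81×ln(2.686) = 3659.1×0.9879 ≈ 3615 m/s.
Total Δv = 3726 + 3615 = 7341 m/s.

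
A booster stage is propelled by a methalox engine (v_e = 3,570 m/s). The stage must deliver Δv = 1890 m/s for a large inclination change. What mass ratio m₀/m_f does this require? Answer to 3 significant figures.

mass ratio ≈ 1.70

From the ideal rocket equation, m₀/m_f = exp(Δv / v_e) = exp(1890 / 3570.0) = exp(0.5294) = 1.6979.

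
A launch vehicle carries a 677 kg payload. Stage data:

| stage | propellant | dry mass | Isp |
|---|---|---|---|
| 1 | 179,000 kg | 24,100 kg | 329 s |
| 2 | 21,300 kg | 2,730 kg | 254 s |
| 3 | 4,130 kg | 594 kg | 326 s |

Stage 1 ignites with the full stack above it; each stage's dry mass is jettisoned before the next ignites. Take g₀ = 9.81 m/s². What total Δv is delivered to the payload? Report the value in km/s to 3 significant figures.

Ignition mass of stage 1 = 179,000+24,100 + 21,300+2,730 + 4,130+594 + 677 = 232,531 kg.
Stage 1: m₀ = 232,531 kg, m_f = 232,531 − 179,000 = 53,531 kg; Δv = 329×9.81×ln(4.344) = 3227.5×1.4688 ≈ 4740 m/s.
Stage 2: m₀ = 29,431 kg, m_f = 29,431 − 21,300 = 8,131 kg; Δv = 254×9.81×ln(3.62) = 2491.7×1.2864 ≈ 3205 m/s.
Stage 3: m₀ = 5,401 kg, m_f = 5,401 − 4,130 = 1,271 kg; Δv = 326×9.81×ln(4.249) = 3198.1×1.4468 ≈ 4627 m/s.
Total Δv = 4740 + 3205 + 4627 = 12572 m/s.

Δv ≈ 12.6 km/s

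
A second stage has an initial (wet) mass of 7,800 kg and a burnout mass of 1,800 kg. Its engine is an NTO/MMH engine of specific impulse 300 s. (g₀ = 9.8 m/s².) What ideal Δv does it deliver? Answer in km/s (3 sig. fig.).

Δv ≈ 4.31 km/s

v_e = Isp · g₀ = 300 × 9.8 = 2940.0 m/s.
From the ideal rocket equation, Δv = v_e · ln(m₀/m_f) = 2940.0 × ln(4.333) = 2940.0 × 1.4663 ≈ 4311.0 m/s.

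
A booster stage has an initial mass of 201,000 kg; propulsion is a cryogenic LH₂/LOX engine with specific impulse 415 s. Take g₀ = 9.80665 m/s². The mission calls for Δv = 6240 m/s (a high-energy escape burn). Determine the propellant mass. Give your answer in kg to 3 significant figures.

v_e = Isp · g₀ = 415 × 9.80665 = 4069.8 m/s.
Rocket equation: m₀/m_f = exp(Δv / v_e) = exp(6240 / 4069.8) = exp(1.5333) = 4.6333.
m_f = 201,000 / 4.6333 = 43,381.6 kg, so propellant = m₀ − m_f = 201,000 − 43,381.6 = 157,618.4 kg.

propellant mass ≈ 158000 kg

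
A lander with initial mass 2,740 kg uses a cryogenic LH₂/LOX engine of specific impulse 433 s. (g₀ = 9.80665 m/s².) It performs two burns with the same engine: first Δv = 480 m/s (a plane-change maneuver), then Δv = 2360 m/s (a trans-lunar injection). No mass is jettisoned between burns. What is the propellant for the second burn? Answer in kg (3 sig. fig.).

propellant for the second burn ≈ 1040 kg

v_e = Isp · g₀ = 433 × 9.80665 = 4246.3 m/s.
After the first burn: m = 2740 × exp(−480/4246.3) = 2740 × 0.89311 = 2,447.12 kg.
After the second burn: m = 2,447.12 × exp(−2360/4246.3) = 2,447.12 × 0.57362 = 1,403.72 kg.
Second-burn propellant = 2,447.12 − 1,403.72 = 1,043.4 kg.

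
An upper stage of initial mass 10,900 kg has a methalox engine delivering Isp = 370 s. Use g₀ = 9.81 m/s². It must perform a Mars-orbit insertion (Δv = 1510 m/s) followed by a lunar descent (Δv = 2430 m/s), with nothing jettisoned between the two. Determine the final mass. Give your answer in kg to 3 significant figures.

final mass ≈ 3680 kg

v_e = Isp · g₀ = 370 × 9.81 = 3629.7 m/s.
After the first burn: m = 10900 × exp(−1510/3629.7) = 10900 × 0.65967 = 7,190.4 kg.
After the second burn: m = 7,190.4 × exp(−2430/3629.7) = 7,190.4 × 0.51198 = 3,681.34 kg.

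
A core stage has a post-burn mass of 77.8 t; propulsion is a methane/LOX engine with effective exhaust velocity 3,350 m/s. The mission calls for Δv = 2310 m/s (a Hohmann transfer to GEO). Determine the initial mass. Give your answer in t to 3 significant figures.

By the Tsiolkovsky rocket equation, m₀/m_f = exp(Δv / v_e) = exp(2310 / 3350.0) = exp(0.6896) = 1.9928.
m₀ = m_f × 1.9928 = 77.8 × 1.9928 = 155.04 t.

initial mass ≈ 155 t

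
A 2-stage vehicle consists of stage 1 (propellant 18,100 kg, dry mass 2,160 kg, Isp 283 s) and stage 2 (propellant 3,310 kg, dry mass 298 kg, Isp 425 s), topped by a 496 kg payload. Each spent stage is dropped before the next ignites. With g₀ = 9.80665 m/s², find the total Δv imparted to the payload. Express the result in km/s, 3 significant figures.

Δv ≈ 10.6 km/s

Ignition mass of stage 1 = 18,100+2,160 + 3,310+298 + 496 = 24,364 kg.
Stage 1: m₀ = 24,364 kg, m_f = 24,364 − 18,100 = 6,264 kg; Δv = 283×9.80665×ln(3.89) = 2775.3×1.3583 ≈ 3770 m/s.
Stage 2: m₀ = 4,104 kg, m_f = 4,104 − 3,310 = 794 kg; Δv = 425×9.80665×ln(5.169) = 4167.8×1.6426 ≈ 6846 m/s.
Total Δv = 3770 + 6846 = 10616 m/s.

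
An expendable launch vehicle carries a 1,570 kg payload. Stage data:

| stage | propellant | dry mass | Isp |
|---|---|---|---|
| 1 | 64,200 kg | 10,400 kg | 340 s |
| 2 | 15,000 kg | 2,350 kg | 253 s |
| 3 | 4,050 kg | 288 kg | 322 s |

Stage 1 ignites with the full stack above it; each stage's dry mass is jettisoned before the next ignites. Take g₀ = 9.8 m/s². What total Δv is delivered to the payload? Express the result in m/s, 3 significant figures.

Δv ≈ 9770 m/s

Ignition mass of stage 1 = 64,200+10,400 + 15,000+2,350 + 4,050+288 + 1,570 = 97,858 kg.
Stage 1: m₀ = 97,858 kg, m_f = 97,858 − 64,200 = 33,658 kg; Δv = 340×9.8×ln(2.907) = 3332.0×1.0673 ≈ 3556 m/s.
Stage 2: m₀ = 23,258 kg, m_f = 23,258 − 15,000 = 8,258 kg; Δv = 253×9.8×ln(2.816) = 2479.4×1.0355 ≈ 2567 m/s.
Stage 3: m₀ = 5,908 kg, m_f = 5,908 − 4,050 = 1,858 kg; Δv = 322×9.8×ln(3.18) = 3155.6×1.1568 ≈ 3650 m/s.
Total Δv = 3556 + 2567 + 3650 = 9773 m/s.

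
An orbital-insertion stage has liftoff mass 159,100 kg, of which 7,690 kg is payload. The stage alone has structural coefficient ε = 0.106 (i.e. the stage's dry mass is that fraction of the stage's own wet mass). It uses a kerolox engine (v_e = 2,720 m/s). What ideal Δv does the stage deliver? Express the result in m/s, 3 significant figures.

Stage wet mass = m₀ − payload = 159,100 − 7,690 = 151,410 kg.
Stage dry mass = ε × stage wet mass = 0.106 × 151,410 = 16,049.5 kg.
Burnout mass m_f = stage dry + payload = 16,049.5 + 7,690 = 23,739.5 kg.
From the ideal rocket equation, Δv = v_e · ln(159,100/23,739.5) = 2720.0 × ln(6.702) = 2720.0 × 1.9024 ≈ 5175 m/s.

Δv ≈ 5170 m/s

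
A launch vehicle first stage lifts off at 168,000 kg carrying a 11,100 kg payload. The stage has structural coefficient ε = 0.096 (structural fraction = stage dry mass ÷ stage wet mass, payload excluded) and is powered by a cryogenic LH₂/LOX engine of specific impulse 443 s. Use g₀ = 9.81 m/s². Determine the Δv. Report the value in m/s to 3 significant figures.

Stage wet mass = m₀ − payload = 168,000 − 11,100 = 156,900 kg.
Stage dry mass = ε × stage wet mass = 0.096 × 156,900 = 15,062.4 kg.
Burnout mass m_f = stage dry + payload = 15,062.4 + 11,100 = 26,162.4 kg.
v_e = Isp · g₀ = 443 × 9.81 = 4345.8 m/s.
Δv = v_e · ln(168,000/26,162.4) = 4345.8 × ln(6.421) = 4345.8 × 1.8596 ≈ 8082 m/s.

Δv ≈ 8080 m/s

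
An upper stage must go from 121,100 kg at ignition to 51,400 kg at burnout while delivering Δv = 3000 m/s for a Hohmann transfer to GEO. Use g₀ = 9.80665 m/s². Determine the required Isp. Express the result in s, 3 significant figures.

Isp ≈ 357 s

ln(m₀/m_f) = ln(121100/51400) = ln(2.356) = 0.8570.
v_e = Δv / ln(m₀/m_f) = 3000 / 0.8570 = 3500.7 m/s.
Isp = v_e / g₀ = 3500.7 / 9.80665 = 357.0 s.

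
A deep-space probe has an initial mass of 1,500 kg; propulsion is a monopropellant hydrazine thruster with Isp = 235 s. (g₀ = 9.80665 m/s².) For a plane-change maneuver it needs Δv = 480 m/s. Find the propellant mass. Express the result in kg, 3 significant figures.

v_e = Isp · g₀ = 235 × 9.80665 = 2304.6 m/s.
By the Tsiolkovsky rocket equation, m₀/m_f = exp(Δv / v_e) = exp(480 / 2304.6) = exp(0.2083) = 1.2316.
m_f = 1,500 / 1.2316 = 1,217.93 kg, so propellant = m₀ − m_f = 1,500 − 1,217.93 = 282.07 kg.

propellant mass ≈ 282 kg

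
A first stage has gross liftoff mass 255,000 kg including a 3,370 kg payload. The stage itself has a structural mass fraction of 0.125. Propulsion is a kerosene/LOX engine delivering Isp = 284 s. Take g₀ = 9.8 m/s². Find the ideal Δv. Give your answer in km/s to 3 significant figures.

Δv ≈ 5.54 km/s

Stage wet mass = m₀ − payload = 255,000 − 3,370 = 251,630 kg.
Stage dry mass = ε × stage wet mass = 0.125 × 251,630 = 31,453.8 kg.
Burnout mass m_f = stage dry + payload = 31,453.8 + 3,370 = 34,823.8 kg.
v_e = Isp · g₀ = 284 × 9.8 = 2783.2 m/s.
From the ideal rocket equation, Δv = v_e · ln(255,000/34,823.8) = 2783.2 × ln(7.323) = 2783.2 × 1.9910 ≈ 5541 m/s.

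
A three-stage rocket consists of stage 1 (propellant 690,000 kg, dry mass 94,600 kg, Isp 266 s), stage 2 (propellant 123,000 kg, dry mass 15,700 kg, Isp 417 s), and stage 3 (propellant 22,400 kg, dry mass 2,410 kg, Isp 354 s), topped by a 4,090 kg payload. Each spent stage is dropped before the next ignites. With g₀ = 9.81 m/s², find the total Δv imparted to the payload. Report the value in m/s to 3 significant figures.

Δv ≈ 14000 m/s

Ignition mass of stage 1 = 690,000+94,600 + 123,000+15,700 + 22,400+2,410 + 4,090 = 952,200 kg.
Stage 1: m₀ = 952,200 kg, m_f = 952,200 − 690,000 = 262,200 kg; Δv = 266×9.81×ln(3.632) = 2609.5×1.2897 ≈ 3365 m/s.
Stage 2: m₀ = 167,600 kg, m_f = 167,600 − 123,000 = 44,600 kg; Δv = 417×9.81×ln(3.758) = 4090.8×1.3238 ≈ 5416 m/s.
Stage 3: m₀ = 28,900 kg, m_f = 28,900 − 22,400 = 6,500 kg; Δv = 354×9.81×ln(4.446) = 3472.7×1.4920 ≈ 5181 m/s.
Total Δv = 3365 + 5416 + 5181 = 13962 m/s.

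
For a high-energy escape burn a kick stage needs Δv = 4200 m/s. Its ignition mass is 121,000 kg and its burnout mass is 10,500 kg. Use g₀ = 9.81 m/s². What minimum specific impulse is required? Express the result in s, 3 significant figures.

ln(m₀/m_f) = ln(121000/10500) = ln(11.52) = 2.4444.
v_e = Δv / ln(m₀/m_f) = 4200 / 2.4444 = 1718.2 m/s.
Isp = v_e / g₀ = 1718.2 / 9.81 = 175.1 s.

Isp ≈ 175 s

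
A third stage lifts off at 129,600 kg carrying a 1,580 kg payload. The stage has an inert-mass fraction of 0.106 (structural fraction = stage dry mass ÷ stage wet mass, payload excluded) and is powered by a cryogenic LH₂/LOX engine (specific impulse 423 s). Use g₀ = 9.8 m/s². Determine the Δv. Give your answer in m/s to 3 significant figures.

Stage wet mass = m₀ − payload = 129,600 − 1,580 = 128,020 kg.
Stage dry mass = ε × stage wet mass = 0.106 × 128,020 = 13,570.1 kg.
Burnout mass m_f = stage dry + payload = 13,570.1 + 1,580 = 15,150.1 kg.
v_e = Isp · g₀ = 423 × 9.8 = 4145.4 m/s.
Rocket equation: Δv = v_e · ln(129,600/15,150.1) = 4145.4 × ln(8.554) = 4145.4 × 2.1464 ≈ 8898 m/s.

Δv ≈ 8900 m/s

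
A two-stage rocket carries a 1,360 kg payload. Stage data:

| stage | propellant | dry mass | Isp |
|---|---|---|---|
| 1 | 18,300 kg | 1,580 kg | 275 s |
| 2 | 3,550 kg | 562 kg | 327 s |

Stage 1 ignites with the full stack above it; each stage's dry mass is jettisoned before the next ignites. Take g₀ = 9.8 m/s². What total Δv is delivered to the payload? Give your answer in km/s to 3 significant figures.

Ignition mass of stage 1 = 18,300+1,580 + 3,550+562 + 1,360 = 25,352 kg.
Stage 1: m₀ = 25,352 kg, m_f = 25,352 − 18,300 = 7,052 kg; Δv = 275×9.8×ln(3.595) = 2695.0×1.2795 ≈ 3448 m/s.
Stage 2: m₀ = 5,472 kg, m_f = 5,472 − 3,550 = 1,922 kg; Δv = 327×9.8×ln(2.847) = 3204.6×1.0463 ≈ 3353 m/s.
Total Δv = 3448 + 3353 = 6801 m/s.

Δv ≈ 6.80 km/s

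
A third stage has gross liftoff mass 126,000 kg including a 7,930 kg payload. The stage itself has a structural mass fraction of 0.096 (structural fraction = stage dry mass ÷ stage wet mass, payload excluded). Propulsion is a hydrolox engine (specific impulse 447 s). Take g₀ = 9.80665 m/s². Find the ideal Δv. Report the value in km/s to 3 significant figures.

Stage wet mass = m₀ − payload = 126,000 − 7,930 = 118,070 kg.
Stage dry mass = ε × stage wet mass = 0.096 × 118,070 = 11,334.7 kg.
Burnout mass m_f = stage dry + payload = 11,334.7 + 7,930 = 19,264.7 kg.
v_e = Isp · g₀ = 447 × 9.80665 = 4383.6 m/s.
Δv = v_e · ln(126,000/19,264.7) = 4383.6 × ln(6.54) = 4383.6 × 1.8780 ≈ 8232 m/s.

Δv ≈ 8.23 km/s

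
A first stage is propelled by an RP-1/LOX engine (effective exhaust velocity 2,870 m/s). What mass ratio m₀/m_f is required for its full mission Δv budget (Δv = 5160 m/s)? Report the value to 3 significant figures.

By the Tsiolkovsky rocket equation, m₀/m_f = exp(Δv / v_e) = exp(5160 / 2870.0) = exp(1.7979) = 6.0370.

mass ratio ≈ 6.04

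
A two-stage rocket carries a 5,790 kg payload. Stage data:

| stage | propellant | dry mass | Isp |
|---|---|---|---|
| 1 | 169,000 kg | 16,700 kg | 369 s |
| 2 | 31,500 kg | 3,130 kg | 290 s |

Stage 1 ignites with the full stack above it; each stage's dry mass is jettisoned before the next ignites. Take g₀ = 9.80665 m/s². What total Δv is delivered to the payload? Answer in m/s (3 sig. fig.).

Δv ≈ 9280 m/s

Ignition mass of stage 1 = 169,000+16,700 + 31,500+3,130 + 5,790 = 226,120 kg.
Stage 1: m₀ = 226,120 kg, m_f = 226,120 − 169,000 = 57,120 kg; Δv = 369×9.80665×ln(3.959) = 3618.7×1.3759 ≈ 4979 m/s.
Stage 2: m₀ = 40,420 kg, m_f = 40,420 − 31,500 = 8,920 kg; Δv = 290×9.80665×ln(4.531) = 2843.9×1.5110 ≈ 4297 m/s.
Total Δv = 4979 + 4297 = 9276 m/s.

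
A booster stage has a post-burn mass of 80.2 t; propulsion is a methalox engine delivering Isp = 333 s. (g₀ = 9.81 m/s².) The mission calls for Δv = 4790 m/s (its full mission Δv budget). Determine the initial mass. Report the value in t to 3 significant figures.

initial mass ≈ 348 t

v_e = Isp · g₀ = 333 × 9.81 = 3266.7 m/s.
From the ideal rocket equation, m₀/m_f = exp(Δv / v_e) = exp(4790 / 3266.7) = exp(1.4663) = 4.3332.
m₀ = m_f × 4.3332 = 80.2 × 4.3332 = 347.523 t.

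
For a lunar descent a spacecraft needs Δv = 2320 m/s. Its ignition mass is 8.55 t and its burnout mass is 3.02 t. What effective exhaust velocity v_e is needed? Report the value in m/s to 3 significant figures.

v_e ≈ 2230 m/s

ln(m₀/m_f) = ln(8550/3020) = ln(2.831) = 1.0407.
v_e = Δv / ln(m₀/m_f) = 2320 / 1.0407 = 2229.3 m/s.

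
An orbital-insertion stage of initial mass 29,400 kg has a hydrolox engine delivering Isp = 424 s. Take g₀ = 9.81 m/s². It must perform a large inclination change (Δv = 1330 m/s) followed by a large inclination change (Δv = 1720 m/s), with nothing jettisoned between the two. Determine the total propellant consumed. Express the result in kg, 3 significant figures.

total propellant consumed ≈ 15300 kg

v_e = Isp · g₀ = 424 × 9.81 = 4159.4 m/s.
After the first burn: m = 29400 × exp(−1330/4159.4) = 29400 × 0.72633 = 21,354.1 kg.
After the second burn: m = 21,354.1 × exp(−1720/4159.4) = 21,354.1 × 0.66132 = 14,121.9 kg.
Total propellant = m₀ − m_final = 29400 − 14,121.9 = 15,278.1 kg.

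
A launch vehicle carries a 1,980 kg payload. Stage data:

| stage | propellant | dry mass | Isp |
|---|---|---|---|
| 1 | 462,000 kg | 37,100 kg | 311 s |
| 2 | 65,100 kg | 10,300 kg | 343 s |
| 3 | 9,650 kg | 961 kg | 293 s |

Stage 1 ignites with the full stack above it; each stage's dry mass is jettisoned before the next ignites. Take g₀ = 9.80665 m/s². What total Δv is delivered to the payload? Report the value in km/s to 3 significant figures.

Δv ≈ 13.4 km/s

Ignition mass of stage 1 = 462,000+37,100 + 65,100+10,300 + 9,650+961 + 1,980 = 587,091 kg.
Stage 1: m₀ = 587,091 kg, m_f = 587,091 − 462,000 = 125,091 kg; Δv = 311×9.80665×ln(4.693) = 3049.9×1.5461 ≈ 4716 m/s.
Stage 2: m₀ = 87,991 kg, m_f = 87,991 − 65,100 = 22,891 kg; Δv = 343×9.80665×ln(3.844) = 3363.7×1.3465 ≈ 4529 m/s.
Stage 3: m₀ = 12,591 kg, m_f = 12,591 − 9,650 = 2,941 kg; Δv = 293×9.80665×ln(4.281) = 2873.3×1.4542 ≈ 4179 m/s.
Total Δv = 4716 + 4529 + 4179 = 13424 m/s.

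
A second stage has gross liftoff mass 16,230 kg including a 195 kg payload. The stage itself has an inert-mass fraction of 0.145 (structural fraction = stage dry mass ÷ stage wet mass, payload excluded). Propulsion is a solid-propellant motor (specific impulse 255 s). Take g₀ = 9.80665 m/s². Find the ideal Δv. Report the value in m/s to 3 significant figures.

Δv ≈ 4660 m/s

Stage wet mass = m₀ − payload = 16,230 − 195 = 16,035 kg.
Stage dry mass = ε × stage wet mass = 0.145 × 16,035 = 2,325.08 kg.
Burnout mass m_f = stage dry + payload = 2,325.08 + 195 = 2,520.08 kg.
v_e = Isp · g₀ = 255 × 9.80665 = 2500.7 m/s.
By the Tsiolkovsky rocket equation, Δv = v_e · ln(16,230/2,520.08) = 2500.7 × ln(6.44) = 2500.7 × 1.8626 ≈ 4658 m/s.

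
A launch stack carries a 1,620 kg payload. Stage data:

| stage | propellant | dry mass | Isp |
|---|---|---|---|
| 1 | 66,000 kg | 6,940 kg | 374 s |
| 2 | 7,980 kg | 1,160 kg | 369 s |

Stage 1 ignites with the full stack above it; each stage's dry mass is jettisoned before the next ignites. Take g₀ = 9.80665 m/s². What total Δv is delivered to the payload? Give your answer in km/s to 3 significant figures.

Ignition mass of stage 1 = 66,000+6,940 + 7,980+1,160 + 1,620 = 83,700 kg.
Stage 1: m₀ = 83,700 kg, m_f = 83,700 − 66,000 = 17,700 kg; Δv = 374×9.80665×ln(4.729) = 3667.7×1.5537 ≈ 5698 m/s.
Stage 2: m₀ = 10,760 kg, m_f = 10,760 − 7,980 = 2,780 kg; Δv = 369×9.80665×ln(3.871) = 3618.7×1.3534 ≈ 4897 m/s.
Total Δv = 5698 + 4897 = 10595 m/s.

Δv ≈ 10.6 km/s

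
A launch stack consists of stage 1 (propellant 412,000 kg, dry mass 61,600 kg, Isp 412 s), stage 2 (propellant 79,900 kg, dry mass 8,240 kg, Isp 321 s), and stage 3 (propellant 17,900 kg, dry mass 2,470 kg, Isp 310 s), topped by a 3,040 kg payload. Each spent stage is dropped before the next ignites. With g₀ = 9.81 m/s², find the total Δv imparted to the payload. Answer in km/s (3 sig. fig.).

Ignition mass of stage 1 = 412,000+61,600 + 79,900+8,240 + 17,900+2,470 + 3,040 = 585,150 kg.
Stage 1: m₀ = 585,150 kg, m_f = 585,150 − 412,000 = 173,150 kg; Δv = 412×9.81×ln(3.379) = 4041.7×1.2177 ≈ 4922 m/s.
Stage 2: m₀ = 111,550 kg, m_f = 111,550 − 79,900 = 31,650 kg; Δv = 321×9.81×ln(3.524) = 3149.0×1.2597 ≈ 3967 m/s.
Stage 3: m₀ = 23,410 kg, m_f = 23,410 − 17,900 = 5,510 kg; Δv = 310×9.81×ln(4.249) = 3041.1×1.4466 ≈ 4399 m/s.
Total Δv = 4922 + 3967 + 4399 = 13288 m/s.

Δv ≈ 13.3 km/s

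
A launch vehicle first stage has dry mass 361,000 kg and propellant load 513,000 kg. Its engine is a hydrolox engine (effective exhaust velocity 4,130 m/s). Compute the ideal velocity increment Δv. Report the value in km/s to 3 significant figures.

Δv ≈ 3.65 km/s

m₀ = m_dry + m_prop = 361,000 + 513,000 = 874,000 kg.
Δv = v_e · ln(m₀/m_f) = 4130.0 × ln(2.421) = 4130.0 × 0.8842 ≈ 3651.8 m/s.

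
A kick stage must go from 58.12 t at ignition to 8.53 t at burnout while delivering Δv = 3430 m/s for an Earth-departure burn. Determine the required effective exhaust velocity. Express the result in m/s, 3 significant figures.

v_e ≈ 1790 m/s

ln(m₀/m_f) = ln(58120/8530) = ln(6.814) = 1.9189.
v_e = Δv / ln(m₀/m_f) = 3430 / 1.9189 = 1787.5 m/s.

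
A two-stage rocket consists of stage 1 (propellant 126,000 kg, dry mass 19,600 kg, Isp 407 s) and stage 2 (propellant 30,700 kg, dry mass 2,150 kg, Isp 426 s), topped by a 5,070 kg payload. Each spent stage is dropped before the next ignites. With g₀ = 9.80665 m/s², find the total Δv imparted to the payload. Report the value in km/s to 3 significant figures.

Ignition mass of stage 1 = 126,000+19,600 + 30,700+2,150 + 5,070 = 183,520 kg.
Stage 1: m₀ = 183,520 kg, m_f = 183,520 − 126,000 = 57,520 kg; Δv = 407×9.80665×ln(3.191) = 3991.3×1.1602 ≈ 4631 m/s.
Stage 2: m₀ = 37,920 kg, m_f = 37,920 − 30,700 = 7,220 kg; Δv = 426×9.80665×ln(5.252) = 4177.6×1.6586 ≈ 6929 m/s.
Total Δv = 4631 + 6929 = 11560 m/s.

Δv ≈ 11.6 km/s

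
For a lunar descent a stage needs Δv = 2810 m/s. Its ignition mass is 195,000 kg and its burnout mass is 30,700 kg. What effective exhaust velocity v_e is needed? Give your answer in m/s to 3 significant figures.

ln(m₀/m_f) = ln(195000/30700) = ln(6.352) = 1.8487.
From the ideal rocket equation, v_e = Δv / ln(m₀/m_f) = 2810 / 1.8487 = 1520.0 m/s.

v_e ≈ 1520 m/s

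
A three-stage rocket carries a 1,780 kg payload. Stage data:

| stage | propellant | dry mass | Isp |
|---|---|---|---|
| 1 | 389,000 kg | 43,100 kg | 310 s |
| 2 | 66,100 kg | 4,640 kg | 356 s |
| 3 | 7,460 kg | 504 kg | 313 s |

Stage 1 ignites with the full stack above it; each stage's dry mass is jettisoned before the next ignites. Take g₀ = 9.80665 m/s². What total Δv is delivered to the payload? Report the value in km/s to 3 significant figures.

Δv ≈ 14.8 km/s

Ignition mass of stage 1 = 389,000+43,100 + 66,100+4,640 + 7,460+504 + 1,780 = 512,584 kg.
Stage 1: m₀ = 512,584 kg, m_f = 512,584 − 389,000 = 123,584 kg; Δv = 310×9.80665×ln(4.148) = 3040.1×1.4225 ≈ 4325 m/s.
Stage 2: m₀ = 80,484 kg, m_f = 80,484 − 66,100 = 14,384 kg; Δv = 356×9.80665×ln(5.595) = 3491.2×1.7219 ≈ 6012 m/s.
Stage 3: m₀ = 9,744 kg, m_f = 9,744 − 7,460 = 2,284 kg; Δv = 313×9.80665×ln(4.266) = 3069.5×1.4507 ≈ 4453 m/s.
Total Δv = 4325 + 6012 + 4453 = 14790 m/s.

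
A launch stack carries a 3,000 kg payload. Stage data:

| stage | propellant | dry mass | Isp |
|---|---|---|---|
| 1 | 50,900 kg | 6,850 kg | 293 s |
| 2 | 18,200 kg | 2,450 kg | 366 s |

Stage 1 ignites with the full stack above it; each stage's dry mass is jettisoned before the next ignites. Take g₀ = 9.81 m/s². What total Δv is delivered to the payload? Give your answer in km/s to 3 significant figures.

Δv ≈ 8.09 km/s

Ignition mass of stage 1 = 50,900+6,850 + 18,200+2,450 + 3,000 = 81,400 kg.
Stage 1: m₀ = 81,400 kg, m_f = 81,400 − 50,900 = 30,500 kg; Δv = 293×9.81×ln(2.669) = 2874.3×0.9816 ≈ 2822 m/s.
Stage 2: m₀ = 23,650 kg, m_f = 23,650 − 18,200 = 5,450 kg; Δv = 366×9.81×ln(4.339) = 3590.5×1.4677 ≈ 5270 m/s.
Total Δv = 2822 + 5270 = 8092 m/s.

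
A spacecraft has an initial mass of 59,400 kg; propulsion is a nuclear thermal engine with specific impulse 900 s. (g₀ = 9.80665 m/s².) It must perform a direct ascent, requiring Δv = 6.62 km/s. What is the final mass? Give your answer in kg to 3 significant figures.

v_e = Isp · g₀ = 900 × 9.80665 = 8826.0 m/s.
Rocket equation: m₀/m_f = exp(Δv / v_e) = exp(6620 / 8826.0) = exp(0.7501) = 2.1171.
m_f = m₀ / 2.1171 = 59,400 / 2.1171 = 28,057.2 kg.

final mass ≈ 28100 kg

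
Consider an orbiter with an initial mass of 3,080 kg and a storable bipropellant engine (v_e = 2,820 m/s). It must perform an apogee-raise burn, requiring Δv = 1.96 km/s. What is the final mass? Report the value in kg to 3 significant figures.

final mass ≈ 1540 kg

Using Δv = v_e ln(m₀/m_f): m₀/m_f = exp(Δv / v_e) = exp(1960 / 2820.0) = exp(0.6950) = 2.0038.
m_f = m₀ / 2.0038 = 3,080 / 2.0038 = 1,537.08 kg.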